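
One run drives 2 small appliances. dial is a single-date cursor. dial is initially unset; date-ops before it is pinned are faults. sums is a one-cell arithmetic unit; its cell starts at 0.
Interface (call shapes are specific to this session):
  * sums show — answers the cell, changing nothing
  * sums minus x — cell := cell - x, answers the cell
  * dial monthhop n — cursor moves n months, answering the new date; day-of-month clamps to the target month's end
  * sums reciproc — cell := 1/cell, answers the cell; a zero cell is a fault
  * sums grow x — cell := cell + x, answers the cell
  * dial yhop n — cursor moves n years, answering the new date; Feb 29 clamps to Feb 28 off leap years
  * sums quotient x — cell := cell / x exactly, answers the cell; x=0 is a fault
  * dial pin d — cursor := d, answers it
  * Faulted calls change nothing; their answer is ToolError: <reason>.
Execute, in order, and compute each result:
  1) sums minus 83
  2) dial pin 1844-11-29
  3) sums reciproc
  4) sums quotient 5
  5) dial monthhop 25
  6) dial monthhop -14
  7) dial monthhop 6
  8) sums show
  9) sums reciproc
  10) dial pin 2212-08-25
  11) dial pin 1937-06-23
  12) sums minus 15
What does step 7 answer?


Act: sums minus[x→83]
Obs: -83
Act: dial pin[d→1844-11-29]
Obs: 1844-11-29
Act: sums reciproc[]
Obs: -1/83
Act: sums quotient[x→5]
Obs: -1/415
Act: dial monthhop[n→25]
Obs: 1846-12-29
Act: dial monthhop[n→-14]
Obs: 1845-10-29
Act: dial monthhop[n→6]
Obs: 1846-04-29
Act: sums show[]
Obs: -1/415
Act: sums reciproc[]
Obs: -415
Act: dial pin[d→2212-08-25]
Obs: 2212-08-25
Act: dial pin[d→1937-06-23]
Obs: 1937-06-23
Act: sums minus[x→15]
Obs: -430

Answer: 1846-04-29


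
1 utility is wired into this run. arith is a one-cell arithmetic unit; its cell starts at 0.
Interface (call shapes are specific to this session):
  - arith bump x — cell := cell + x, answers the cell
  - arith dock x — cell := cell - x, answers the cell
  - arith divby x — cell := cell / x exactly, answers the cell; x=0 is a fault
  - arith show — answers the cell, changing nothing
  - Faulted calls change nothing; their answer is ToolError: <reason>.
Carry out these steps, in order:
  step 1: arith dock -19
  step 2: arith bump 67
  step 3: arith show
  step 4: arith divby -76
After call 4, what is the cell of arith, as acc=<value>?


Answer: acc=-43/38

Derivation:
> arith dock x='-19'
= 19
> arith bump x='67'
= 86
> arith show
= 86
> arith divby x='-76'
= -43/38


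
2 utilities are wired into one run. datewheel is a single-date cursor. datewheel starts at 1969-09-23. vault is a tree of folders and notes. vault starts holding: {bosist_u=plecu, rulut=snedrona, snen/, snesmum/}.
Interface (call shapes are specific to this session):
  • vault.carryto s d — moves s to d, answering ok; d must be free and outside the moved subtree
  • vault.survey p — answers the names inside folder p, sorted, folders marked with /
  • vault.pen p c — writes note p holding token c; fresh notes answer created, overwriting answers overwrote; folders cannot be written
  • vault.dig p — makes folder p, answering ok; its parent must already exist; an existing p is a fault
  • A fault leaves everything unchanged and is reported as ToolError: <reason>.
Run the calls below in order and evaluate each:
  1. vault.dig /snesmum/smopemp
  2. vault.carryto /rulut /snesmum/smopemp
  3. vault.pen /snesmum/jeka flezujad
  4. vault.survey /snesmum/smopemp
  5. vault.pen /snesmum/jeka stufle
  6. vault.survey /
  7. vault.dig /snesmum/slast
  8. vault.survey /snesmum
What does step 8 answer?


Answer: [jeka, slast/, smopemp/]

Derivation:
-> vault.dig(p→/snesmum/smopemp)
<- ok
-> vault.carryto(s→/rulut, d→/snesmum/smopemp)
<- ToolError: exists
-> vault.pen(p→/snesmum/jeka, c→flezujad)
<- created
-> vault.survey(p→/snesmum/smopemp)
<- []
-> vault.pen(p→/snesmum/jeka, c→stufle)
<- overwrote
-> vault.survey(p→/)
<- [bosist_u, rulut, snen/, snesmum/]
-> vault.dig(p→/snesmum/slast)
<- ok
-> vault.survey(p→/snesmum)
<- [jeka, slast/, smopemp/]


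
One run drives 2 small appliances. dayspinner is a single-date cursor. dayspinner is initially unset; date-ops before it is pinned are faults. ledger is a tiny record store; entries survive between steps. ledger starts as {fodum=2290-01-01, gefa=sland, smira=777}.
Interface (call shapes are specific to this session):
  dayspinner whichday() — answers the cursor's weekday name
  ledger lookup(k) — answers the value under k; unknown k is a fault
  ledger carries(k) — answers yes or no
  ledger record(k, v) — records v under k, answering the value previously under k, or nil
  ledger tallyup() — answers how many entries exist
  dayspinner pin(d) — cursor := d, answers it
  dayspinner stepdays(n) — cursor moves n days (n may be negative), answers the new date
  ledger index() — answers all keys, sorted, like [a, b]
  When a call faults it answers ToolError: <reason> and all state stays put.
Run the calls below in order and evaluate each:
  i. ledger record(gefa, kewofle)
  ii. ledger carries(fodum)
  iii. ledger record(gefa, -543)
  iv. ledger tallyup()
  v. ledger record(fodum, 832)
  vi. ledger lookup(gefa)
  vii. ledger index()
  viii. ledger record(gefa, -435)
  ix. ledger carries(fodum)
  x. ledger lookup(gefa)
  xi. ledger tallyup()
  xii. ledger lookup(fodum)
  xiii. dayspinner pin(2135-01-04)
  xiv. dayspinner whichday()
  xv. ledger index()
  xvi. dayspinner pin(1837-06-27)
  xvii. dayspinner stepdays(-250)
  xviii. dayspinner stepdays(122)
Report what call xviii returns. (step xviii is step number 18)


Answer: 1837-02-19

Derivation:
-- 1. ledger record(k='gefa', v='kewofle') => sland
-- 2. ledger carries(k='fodum') => yes
-- 3. ledger record(k='gefa', v='-543') => kewofle
-- 4. ledger tallyup() => 3
-- 5. ledger record(k='fodum', v='832') => 2290-01-01
-- 6. ledger lookup(k='gefa') => -543
-- 7. ledger index() => [fodum, gefa, smira]
-- 8. ledger record(k='gefa', v='-435') => -543
-- 9. ledger carries(k='fodum') => yes
-- 10. ledger lookup(k='gefa') => -435
-- 11. ledger tallyup() => 3
-- 12. ledger lookup(k='fodum') => 832
-- 13. dayspinner pin(d='2135-01-04') => 2135-01-04
-- 14. dayspinner whichday() => Tuesday
-- 15. ledger index() => [fodum, gefa, smira]
-- 16. dayspinner pin(d='1837-06-27') => 1837-06-27
-- 17. dayspinner stepdays(n='-250') => 1836-10-20
-- 18. dayspinner stepdays(n='122') => 1837-02-19


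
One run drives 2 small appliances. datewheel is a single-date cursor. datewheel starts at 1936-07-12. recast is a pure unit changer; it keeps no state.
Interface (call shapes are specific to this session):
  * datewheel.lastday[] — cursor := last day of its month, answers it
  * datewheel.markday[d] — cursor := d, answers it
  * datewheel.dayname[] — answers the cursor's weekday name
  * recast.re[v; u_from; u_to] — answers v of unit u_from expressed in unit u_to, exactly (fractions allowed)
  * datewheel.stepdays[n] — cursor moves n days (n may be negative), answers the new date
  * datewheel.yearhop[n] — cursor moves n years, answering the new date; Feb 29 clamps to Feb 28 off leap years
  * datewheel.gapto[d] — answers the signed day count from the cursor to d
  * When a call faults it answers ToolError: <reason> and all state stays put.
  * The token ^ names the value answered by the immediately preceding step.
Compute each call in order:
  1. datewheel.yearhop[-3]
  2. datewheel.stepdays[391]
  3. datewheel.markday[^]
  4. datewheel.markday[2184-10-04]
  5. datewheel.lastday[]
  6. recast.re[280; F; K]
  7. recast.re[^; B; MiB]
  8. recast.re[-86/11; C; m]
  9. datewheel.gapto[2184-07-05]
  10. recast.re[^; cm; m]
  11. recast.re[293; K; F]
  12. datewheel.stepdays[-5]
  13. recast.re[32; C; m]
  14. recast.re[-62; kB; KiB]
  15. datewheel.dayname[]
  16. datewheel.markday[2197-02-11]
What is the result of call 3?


==> yearhop(n=-3)
<== 1933-07-12
==> stepdays(n=391)
<== 1934-08-07
==> markday(d=^)
<== 1934-08-07
==> markday(d=2184-10-04)
<== 2184-10-04
==> lastday()
<== 2184-10-31
==> re(v=280, u_from=F, u_to=K)
<== 73967/180
==> re(v=^, u_from=B, u_to=MiB)
<== 73967/188743680
==> re(v=-86/11, u_from=C, u_to=m)
<== ToolError: incompatible units
==> gapto(d=2184-07-05)
<== -118
==> re(v=^, u_from=cm, u_to=m)
<== -59/50
==> re(v=293, u_from=K, u_to=F)
<== 6773/100
==> stepdays(n=-5)
<== 2184-10-26
==> re(v=32, u_from=C, u_to=m)
<== ToolError: incompatible units
==> re(v=-62, u_from=kB, u_to=KiB)
<== -3875/64
==> dayname()
<== Tuesday
==> markday(d=2197-02-11)
<== 2197-02-11

Answer: 1934-08-07


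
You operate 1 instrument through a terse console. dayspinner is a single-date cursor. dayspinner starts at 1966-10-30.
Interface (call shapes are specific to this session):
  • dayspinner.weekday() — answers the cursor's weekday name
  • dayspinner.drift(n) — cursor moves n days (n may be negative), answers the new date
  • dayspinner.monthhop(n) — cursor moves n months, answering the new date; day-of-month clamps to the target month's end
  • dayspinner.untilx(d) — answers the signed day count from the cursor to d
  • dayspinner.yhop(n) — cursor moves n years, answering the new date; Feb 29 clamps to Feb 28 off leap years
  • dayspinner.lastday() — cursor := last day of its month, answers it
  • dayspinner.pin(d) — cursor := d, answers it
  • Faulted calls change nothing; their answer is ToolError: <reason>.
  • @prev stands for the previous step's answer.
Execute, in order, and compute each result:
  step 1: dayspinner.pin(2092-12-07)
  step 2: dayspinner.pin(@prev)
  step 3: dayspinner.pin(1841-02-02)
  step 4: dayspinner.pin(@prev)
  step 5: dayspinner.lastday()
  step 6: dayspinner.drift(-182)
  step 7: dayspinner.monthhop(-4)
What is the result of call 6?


Answer: 1840-08-30

Derivation:
Act: pin[2092-12-07]
Obs: 2092-12-07
Act: pin[@prev]
Obs: 2092-12-07
Act: pin[1841-02-02]
Obs: 1841-02-02
Act: pin[@prev]
Obs: 1841-02-02
Act: lastday[]
Obs: 1841-02-28
Act: drift[-182]
Obs: 1840-08-30
Act: monthhop[-4]
Obs: 1840-04-30


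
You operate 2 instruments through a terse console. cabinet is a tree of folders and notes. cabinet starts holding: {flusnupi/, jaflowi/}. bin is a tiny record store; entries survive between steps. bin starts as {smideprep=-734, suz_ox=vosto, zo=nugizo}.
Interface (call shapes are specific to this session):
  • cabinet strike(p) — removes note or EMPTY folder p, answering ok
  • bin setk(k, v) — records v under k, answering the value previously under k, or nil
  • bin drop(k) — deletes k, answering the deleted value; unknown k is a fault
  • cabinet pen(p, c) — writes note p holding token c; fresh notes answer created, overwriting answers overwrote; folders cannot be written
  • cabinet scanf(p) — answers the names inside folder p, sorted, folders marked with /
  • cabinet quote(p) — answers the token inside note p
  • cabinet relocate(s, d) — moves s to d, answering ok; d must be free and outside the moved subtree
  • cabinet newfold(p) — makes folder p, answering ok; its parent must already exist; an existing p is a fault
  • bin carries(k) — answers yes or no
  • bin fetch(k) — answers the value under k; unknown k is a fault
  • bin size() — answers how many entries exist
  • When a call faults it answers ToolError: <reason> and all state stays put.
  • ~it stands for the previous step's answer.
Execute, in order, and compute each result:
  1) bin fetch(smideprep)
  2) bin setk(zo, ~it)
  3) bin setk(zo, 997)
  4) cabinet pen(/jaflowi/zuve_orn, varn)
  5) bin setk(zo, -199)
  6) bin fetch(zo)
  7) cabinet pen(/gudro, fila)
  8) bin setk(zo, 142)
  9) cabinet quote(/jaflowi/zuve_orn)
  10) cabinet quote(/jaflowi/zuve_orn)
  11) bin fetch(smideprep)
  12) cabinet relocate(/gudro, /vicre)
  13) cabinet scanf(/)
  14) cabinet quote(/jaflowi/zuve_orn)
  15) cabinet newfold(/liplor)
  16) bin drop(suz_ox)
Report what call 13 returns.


Answer: [flusnupi/, jaflowi/, vicre]

Derivation:
-- bin fetch(k: smideprep) => -734
-- bin setk(k: zo, v: ~it) => nugizo
-- bin setk(k: zo, v: 997) => -734
-- cabinet pen(p: /jaflowi/zuve_orn, c: varn) => created
-- bin setk(k: zo, v: -199) => 997
-- bin fetch(k: zo) => -199
-- cabinet pen(p: /gudro, c: fila) => created
-- bin setk(k: zo, v: 142) => -199
-- cabinet quote(p: /jaflowi/zuve_orn) => varn
-- cabinet quote(p: /jaflowi/zuve_orn) => varn
-- bin fetch(k: smideprep) => -734
-- cabinet relocate(s: /gudro, d: /vicre) => ok
-- cabinet scanf(p: /) => [flusnupi/, jaflowi/, vicre]
-- cabinet quote(p: /jaflowi/zuve_orn) => varn
-- cabinet newfold(p: /liplor) => ok
-- bin drop(k: suz_ox) => vosto


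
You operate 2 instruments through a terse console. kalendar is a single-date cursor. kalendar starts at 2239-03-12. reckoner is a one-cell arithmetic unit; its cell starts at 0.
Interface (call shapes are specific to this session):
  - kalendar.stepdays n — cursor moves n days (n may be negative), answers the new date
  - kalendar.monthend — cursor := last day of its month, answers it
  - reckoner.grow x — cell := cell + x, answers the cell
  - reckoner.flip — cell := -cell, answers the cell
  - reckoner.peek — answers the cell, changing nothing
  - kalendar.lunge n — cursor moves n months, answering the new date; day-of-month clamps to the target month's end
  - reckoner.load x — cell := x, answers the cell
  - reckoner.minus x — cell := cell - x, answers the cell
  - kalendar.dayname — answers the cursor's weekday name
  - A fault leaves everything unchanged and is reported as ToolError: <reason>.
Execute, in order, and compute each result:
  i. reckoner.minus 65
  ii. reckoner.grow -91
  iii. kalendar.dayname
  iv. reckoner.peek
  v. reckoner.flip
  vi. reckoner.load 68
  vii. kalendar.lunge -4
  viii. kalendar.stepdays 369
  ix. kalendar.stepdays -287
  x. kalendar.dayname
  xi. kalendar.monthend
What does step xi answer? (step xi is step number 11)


CALL reckoner.minus[x='65']
RET  -65
CALL reckoner.grow[x='-91']
RET  -156
CALL kalendar.dayname[]
RET  Tuesday
CALL reckoner.peek[]
RET  -156
CALL reckoner.flip[]
RET  156
CALL reckoner.load[x='68']
RET  68
CALL kalendar.lunge[n='-4']
RET  2238-11-12
CALL kalendar.stepdays[n='369']
RET  2239-11-16
CALL kalendar.stepdays[n='-287']
RET  2239-02-02
CALL kalendar.dayname[]
RET  Saturday
CALL kalendar.monthend[]
RET  2239-02-28

Answer: 2239-02-28


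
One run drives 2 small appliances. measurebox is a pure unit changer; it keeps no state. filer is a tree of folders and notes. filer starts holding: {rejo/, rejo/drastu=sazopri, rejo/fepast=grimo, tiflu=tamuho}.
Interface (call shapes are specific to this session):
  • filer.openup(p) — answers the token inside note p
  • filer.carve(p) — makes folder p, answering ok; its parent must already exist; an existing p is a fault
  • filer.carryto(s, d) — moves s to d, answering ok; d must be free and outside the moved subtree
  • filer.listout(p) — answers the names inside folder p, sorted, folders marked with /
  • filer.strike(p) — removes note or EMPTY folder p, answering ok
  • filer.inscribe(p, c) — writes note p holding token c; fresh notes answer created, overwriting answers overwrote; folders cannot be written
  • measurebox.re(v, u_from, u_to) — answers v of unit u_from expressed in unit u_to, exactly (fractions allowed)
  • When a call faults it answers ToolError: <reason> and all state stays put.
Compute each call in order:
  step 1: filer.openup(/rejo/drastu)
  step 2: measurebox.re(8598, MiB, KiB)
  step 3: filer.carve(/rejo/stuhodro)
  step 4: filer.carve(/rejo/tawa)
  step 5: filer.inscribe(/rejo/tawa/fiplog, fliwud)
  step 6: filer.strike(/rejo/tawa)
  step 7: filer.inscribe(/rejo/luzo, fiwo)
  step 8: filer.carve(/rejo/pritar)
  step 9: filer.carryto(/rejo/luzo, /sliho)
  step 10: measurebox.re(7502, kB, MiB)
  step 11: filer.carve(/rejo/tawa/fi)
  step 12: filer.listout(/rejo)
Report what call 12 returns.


I run openup with p='/rejo/drastu', and get sazopri.
I run re with v='8598', u_from='MiB', u_to='KiB', and see 8804352.
Calling carve with p='/rejo/stuhodro': ok.
I try carve with p='/rejo/tawa', → ok.
Next I call inscribe with p='/rejo/tawa/fiplog', c='fliwud', which returns created.
Invoking strike with p='/rejo/tawa', and see ToolError: not empty.
Using inscribe with p='/rejo/luzo', c='fiwo', — result: created.
Next I call carve with p='/rejo/pritar', which returns ok.
Then carryto with s='/rejo/luzo', d='/sliho', — result: ok.
I use re with v='7502', u_from='kB', u_to='MiB', yielding 468875/65536.
Calling carve with p='/rejo/tawa/fi', giving ok.
I use listout with p='/rejo', yielding [drastu, fepast, pritar/, stuhodro/, tawa/].

Answer: [drastu, fepast, pritar/, stuhodro/, tawa/]


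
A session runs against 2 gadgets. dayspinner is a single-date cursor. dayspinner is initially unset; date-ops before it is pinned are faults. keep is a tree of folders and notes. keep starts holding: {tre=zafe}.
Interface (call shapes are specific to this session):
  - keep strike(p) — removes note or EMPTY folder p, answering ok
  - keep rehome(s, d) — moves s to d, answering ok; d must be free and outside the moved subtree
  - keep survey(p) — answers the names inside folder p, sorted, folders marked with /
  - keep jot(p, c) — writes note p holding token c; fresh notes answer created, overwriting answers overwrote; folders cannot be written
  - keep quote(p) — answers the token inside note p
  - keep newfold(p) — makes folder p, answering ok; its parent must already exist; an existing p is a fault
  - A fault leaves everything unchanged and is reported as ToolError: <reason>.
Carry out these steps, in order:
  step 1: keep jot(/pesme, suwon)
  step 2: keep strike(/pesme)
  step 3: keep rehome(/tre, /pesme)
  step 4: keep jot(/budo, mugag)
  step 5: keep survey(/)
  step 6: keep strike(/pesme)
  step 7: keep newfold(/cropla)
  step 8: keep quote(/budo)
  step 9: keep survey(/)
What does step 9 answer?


-> keep jot(p→/pesme, c→suwon)
<- created
-> keep strike(p→/pesme)
<- ok
-> keep rehome(s→/tre, d→/pesme)
<- ok
-> keep jot(p→/budo, c→mugag)
<- created
-> keep survey(p→/)
<- [budo, pesme]
-> keep strike(p→/pesme)
<- ok
-> keep newfold(p→/cropla)
<- ok
-> keep quote(p→/budo)
<- mugag
-> keep survey(p→/)
<- [budo, cropla/]

Answer: [budo, cropla/]


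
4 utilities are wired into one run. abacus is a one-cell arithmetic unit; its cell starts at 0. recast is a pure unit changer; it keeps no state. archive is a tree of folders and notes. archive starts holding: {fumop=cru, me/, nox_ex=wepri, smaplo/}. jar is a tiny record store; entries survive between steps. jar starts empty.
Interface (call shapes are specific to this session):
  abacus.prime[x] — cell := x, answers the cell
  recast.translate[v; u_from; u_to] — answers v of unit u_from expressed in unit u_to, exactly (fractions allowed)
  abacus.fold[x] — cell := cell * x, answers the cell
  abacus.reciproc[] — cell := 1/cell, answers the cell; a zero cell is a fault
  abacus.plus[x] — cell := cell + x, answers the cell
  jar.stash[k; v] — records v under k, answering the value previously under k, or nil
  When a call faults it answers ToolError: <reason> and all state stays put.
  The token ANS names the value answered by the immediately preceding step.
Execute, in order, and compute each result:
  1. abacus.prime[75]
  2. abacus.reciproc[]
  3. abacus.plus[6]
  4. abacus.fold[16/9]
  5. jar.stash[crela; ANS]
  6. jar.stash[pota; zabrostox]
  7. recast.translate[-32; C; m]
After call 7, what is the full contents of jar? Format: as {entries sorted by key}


Answer: {crela=7216/675, pota=zabrostox}

Derivation:
Step: abacus.prime[x→75]
Result: 75
Step: abacus.reciproc[]
Result: 1/75
Step: abacus.plus[x→6]
Result: 451/75
Step: abacus.fold[x→16/9]
Result: 7216/675
Step: jar.stash[k→crela; v→ANS]
Result: nil
Step: jar.stash[k→pota; v→zabrostox]
Result: nil
Step: recast.translate[v→-32; u_from→C; u_to→m]
Result: ToolError: incompatible units


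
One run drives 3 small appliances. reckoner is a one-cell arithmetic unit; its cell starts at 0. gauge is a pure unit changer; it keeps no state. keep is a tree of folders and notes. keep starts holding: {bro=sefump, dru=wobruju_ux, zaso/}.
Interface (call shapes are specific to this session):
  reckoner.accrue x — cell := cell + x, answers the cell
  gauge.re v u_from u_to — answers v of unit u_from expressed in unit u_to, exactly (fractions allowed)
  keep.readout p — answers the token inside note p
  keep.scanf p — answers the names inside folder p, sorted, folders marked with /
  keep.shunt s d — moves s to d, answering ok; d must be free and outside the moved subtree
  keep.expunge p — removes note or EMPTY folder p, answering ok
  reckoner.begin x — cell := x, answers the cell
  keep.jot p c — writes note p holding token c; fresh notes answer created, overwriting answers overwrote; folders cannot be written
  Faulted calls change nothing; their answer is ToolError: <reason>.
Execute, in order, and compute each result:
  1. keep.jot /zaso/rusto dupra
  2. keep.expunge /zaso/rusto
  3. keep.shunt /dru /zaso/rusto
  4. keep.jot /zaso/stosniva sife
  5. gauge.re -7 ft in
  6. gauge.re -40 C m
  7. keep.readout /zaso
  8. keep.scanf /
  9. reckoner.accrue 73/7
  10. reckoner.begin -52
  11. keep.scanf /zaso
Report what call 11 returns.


Answer: [rusto, stosniva]

Derivation:
! keep.jot(p→/zaso/rusto, c→dupra) ~> created
! keep.expunge(p→/zaso/rusto) ~> ok
! keep.shunt(s→/dru, d→/zaso/rusto) ~> ok
! keep.jot(p→/zaso/stosniva, c→sife) ~> created
! gauge.re(v→-7, u_from→ft, u_to→in) ~> -84
! gauge.re(v→-40, u_from→C, u_to→m) ~> ToolError: incompatible units
! keep.readout(p→/zaso) ~> ToolError: is a directory
! keep.scanf(p→/) ~> [bro, zaso/]
! reckoner.accrue(x→73/7) ~> 73/7
! reckoner.begin(x→-52) ~> -52
! keep.scanf(p→/zaso) ~> [rusto, stosniva]


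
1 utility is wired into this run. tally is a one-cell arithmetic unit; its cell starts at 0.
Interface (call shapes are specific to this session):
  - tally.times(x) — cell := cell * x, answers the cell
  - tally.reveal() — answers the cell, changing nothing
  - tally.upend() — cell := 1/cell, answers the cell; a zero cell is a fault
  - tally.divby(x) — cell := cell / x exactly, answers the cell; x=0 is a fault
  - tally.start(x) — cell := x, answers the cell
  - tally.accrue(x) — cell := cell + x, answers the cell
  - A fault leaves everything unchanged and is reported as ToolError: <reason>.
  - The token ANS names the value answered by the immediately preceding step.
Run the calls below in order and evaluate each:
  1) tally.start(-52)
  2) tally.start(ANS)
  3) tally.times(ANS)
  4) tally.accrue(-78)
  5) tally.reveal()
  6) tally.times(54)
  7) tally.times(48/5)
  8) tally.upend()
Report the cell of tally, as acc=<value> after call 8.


;; 1. tally.start(x='-52') -> -52
;; 2. tally.start(x='ANS') -> -52
;; 3. tally.times(x='ANS') -> 2704
;; 4. tally.accrue(x='-78') -> 2626
;; 5. tally.reveal() -> 2626
;; 6. tally.times(x='54') -> 141804
;; 7. tally.times(x='48/5') -> 6806592/5
;; 8. tally.upend() -> 5/6806592

Answer: acc=5/6806592


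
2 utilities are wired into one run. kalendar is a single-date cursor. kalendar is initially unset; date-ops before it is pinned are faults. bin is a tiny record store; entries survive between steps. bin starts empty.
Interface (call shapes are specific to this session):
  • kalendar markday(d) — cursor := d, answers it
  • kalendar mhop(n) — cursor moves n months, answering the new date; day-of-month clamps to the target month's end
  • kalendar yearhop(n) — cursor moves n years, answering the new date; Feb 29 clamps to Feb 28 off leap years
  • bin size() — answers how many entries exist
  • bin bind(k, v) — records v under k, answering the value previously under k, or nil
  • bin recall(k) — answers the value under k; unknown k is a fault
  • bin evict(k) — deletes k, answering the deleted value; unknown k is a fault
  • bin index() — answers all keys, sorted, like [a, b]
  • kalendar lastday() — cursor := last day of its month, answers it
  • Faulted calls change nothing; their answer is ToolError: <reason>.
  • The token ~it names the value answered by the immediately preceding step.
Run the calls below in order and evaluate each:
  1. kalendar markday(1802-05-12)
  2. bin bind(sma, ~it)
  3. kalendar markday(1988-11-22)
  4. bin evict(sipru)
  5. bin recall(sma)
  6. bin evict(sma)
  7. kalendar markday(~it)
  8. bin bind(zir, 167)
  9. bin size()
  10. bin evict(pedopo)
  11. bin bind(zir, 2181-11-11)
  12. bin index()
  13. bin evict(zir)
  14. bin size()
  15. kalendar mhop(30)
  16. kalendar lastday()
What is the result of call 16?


Answer: 1804-11-30

Derivation:
Act: kalendar markday[d='1802-05-12']
Obs: 1802-05-12
Act: bin bind[k='sma'; v='~it']
Obs: nil
Act: kalendar markday[d='1988-11-22']
Obs: 1988-11-22
Act: bin evict[k='sipru']
Obs: ToolError: no such key sipru
Act: bin recall[k='sma']
Obs: 1802-05-12
Act: bin evict[k='sma']
Obs: 1802-05-12
Act: kalendar markday[d='~it']
Obs: 1802-05-12
Act: bin bind[k='zir'; v='167']
Obs: nil
Act: bin size[]
Obs: 1
Act: bin evict[k='pedopo']
Obs: ToolError: no such key pedopo
Act: bin bind[k='zir'; v='2181-11-11']
Obs: 167
Act: bin index[]
Obs: [zir]
Act: bin evict[k='zir']
Obs: 2181-11-11
Act: bin size[]
Obs: 0
Act: kalendar mhop[n='30']
Obs: 1804-11-12
Act: kalendar lastday[]
Obs: 1804-11-30


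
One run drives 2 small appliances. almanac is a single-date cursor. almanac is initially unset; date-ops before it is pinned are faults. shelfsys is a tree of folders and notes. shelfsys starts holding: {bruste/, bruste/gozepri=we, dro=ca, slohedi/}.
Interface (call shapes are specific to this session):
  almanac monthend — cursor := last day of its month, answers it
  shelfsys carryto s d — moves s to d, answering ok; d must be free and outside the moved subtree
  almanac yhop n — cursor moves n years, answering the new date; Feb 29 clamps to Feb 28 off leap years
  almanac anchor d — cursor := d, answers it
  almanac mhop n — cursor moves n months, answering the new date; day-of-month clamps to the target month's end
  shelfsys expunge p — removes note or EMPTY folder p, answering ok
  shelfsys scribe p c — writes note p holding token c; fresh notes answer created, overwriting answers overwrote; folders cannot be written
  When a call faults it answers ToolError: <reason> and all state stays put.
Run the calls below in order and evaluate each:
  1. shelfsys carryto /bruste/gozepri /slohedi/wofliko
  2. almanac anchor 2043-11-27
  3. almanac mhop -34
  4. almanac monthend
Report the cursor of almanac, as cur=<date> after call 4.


Answer: cur=2041-01-31

Derivation:
Act: shelfsys carryto[s: /bruste/gozepri; d: /slohedi/wofliko]
Obs: ok
Act: almanac anchor[d: 2043-11-27]
Obs: 2043-11-27
Act: almanac mhop[n: -34]
Obs: 2041-01-27
Act: almanac monthend[]
Obs: 2041-01-31


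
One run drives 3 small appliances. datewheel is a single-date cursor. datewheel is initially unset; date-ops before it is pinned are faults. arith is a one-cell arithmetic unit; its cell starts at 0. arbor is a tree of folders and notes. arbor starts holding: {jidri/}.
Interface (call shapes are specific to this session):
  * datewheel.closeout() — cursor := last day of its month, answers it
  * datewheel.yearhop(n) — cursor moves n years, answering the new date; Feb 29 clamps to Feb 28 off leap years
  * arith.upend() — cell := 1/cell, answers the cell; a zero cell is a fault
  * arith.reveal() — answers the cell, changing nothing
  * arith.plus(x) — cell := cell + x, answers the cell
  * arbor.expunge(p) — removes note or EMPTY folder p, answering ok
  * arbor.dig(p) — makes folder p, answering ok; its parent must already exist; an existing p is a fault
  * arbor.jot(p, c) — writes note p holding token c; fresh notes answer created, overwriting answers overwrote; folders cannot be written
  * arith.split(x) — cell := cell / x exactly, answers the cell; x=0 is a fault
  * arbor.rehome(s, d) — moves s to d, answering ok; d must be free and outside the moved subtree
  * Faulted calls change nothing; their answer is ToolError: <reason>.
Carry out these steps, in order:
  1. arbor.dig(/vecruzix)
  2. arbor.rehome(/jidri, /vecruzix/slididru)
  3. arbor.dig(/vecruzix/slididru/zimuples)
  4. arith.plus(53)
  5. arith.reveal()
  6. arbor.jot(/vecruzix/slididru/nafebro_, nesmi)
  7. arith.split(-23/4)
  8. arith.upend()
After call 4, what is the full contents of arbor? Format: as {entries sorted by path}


Answer: {vecruzix/, vecruzix/slididru/, vecruzix/slididru/zimuples/}

Derivation:
==> arbor.dig(p=/vecruzix)
<== ok
==> arbor.rehome(s=/jidri, d=/vecruzix/slididru)
<== ok
==> arbor.dig(p=/vecruzix/slididru/zimuples)
<== ok
==> arith.plus(x=53)
<== 53
==> arith.reveal()
<== 53
==> arbor.jot(p=/vecruzix/slididru/nafebro_, c=nesmi)
<== created
==> arith.split(x=-23/4)
<== -212/23
==> arith.upend()
<== -23/212


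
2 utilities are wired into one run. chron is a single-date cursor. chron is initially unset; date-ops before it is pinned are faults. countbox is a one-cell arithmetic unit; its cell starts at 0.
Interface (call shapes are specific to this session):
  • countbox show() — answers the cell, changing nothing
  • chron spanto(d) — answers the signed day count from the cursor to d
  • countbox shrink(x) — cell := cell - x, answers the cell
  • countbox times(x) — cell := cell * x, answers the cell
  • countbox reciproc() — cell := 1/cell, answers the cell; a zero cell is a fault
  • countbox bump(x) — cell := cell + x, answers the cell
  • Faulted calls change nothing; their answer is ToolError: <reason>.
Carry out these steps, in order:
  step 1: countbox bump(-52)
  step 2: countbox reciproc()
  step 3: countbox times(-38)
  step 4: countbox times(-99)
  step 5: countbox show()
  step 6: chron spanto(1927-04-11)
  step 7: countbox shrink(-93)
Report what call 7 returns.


Answer: 537/26

Derivation:
-- countbox bump(x→-52) => -52
-- countbox reciproc() => -1/52
-- countbox times(x→-38) => 19/26
-- countbox times(x→-99) => -1881/26
-- countbox show() => -1881/26
-- chron spanto(d→1927-04-11) => ToolError: no date set
-- countbox shrink(x→-93) => 537/26


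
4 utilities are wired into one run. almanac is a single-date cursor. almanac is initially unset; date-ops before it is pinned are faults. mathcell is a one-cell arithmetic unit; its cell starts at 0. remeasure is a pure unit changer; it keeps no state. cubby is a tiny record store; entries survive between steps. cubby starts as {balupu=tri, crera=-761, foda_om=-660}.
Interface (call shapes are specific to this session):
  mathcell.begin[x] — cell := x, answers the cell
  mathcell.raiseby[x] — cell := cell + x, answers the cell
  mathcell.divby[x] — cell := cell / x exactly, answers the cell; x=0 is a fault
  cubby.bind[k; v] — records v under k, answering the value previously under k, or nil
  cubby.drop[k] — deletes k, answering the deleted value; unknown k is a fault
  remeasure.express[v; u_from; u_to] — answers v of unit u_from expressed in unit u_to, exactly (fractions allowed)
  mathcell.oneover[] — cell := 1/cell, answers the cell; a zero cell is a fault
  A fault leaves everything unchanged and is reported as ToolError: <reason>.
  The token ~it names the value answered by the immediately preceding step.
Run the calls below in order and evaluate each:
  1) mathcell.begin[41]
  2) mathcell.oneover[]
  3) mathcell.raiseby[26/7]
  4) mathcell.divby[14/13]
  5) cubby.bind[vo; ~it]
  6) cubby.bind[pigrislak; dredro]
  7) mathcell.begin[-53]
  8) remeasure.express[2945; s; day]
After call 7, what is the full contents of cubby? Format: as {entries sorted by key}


! mathcell.begin(x='41') => 41
! mathcell.oneover() => 1/41
! mathcell.raiseby(x='26/7') => 1073/287
! mathcell.divby(x='14/13') => 13949/4018
! cubby.bind(k='vo', v='~it') => nil
! cubby.bind(k='pigrislak', v='dredro') => nil
! mathcell.begin(x='-53') => -53
! remeasure.express(v='2945', u_from='s', u_to='day') => 589/17280

Answer: {balupu=tri, crera=-761, foda_om=-660, pigrislak=dredro, vo=13949/4018}


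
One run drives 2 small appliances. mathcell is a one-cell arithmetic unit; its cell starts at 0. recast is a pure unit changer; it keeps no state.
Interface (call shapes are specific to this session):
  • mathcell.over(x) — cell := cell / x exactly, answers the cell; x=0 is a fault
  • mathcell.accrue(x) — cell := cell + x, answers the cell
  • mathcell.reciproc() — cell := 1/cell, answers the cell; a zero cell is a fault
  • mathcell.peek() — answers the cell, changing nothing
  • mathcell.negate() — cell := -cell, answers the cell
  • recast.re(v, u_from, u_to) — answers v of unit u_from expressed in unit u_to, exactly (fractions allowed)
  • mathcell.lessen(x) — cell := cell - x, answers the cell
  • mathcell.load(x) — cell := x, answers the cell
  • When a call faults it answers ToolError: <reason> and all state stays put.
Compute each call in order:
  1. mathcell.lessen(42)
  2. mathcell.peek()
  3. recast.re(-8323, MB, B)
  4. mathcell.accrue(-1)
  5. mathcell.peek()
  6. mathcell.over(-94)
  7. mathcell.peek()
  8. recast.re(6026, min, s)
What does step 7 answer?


Answer: 43/94

Derivation:
I use lessen on 42, giving -42.
Then peek, and get -42.
I run re on -8323, MB, B, which returns -8323000000.
I invoke accrue on -1, and see -43.
Calling peek(), giving -43.
I call over on -94, — result: 43/94.
Then peek, → 43/94.
I call re on 6026, min, s, and see 361560.


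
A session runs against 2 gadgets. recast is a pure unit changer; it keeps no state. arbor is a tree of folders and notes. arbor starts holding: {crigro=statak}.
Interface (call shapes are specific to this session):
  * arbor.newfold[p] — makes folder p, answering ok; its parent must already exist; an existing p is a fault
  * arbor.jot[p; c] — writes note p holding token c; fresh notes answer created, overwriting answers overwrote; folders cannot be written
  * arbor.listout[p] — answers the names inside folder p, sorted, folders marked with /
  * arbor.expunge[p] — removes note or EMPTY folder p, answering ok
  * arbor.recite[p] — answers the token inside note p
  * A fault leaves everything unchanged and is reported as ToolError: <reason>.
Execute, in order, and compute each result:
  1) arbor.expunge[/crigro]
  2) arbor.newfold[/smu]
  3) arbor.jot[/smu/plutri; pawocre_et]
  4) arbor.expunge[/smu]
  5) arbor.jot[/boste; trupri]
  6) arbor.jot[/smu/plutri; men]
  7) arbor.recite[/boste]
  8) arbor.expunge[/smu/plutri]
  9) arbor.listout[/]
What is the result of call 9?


Step: expunge[/crigro]
Result: ok
Step: newfold[/smu]
Result: ok
Step: jot[/smu/plutri; pawocre_et]
Result: created
Step: expunge[/smu]
Result: ToolError: not empty
Step: jot[/boste; trupri]
Result: created
Step: jot[/smu/plutri; men]
Result: overwrote
Step: recite[/boste]
Result: trupri
Step: expunge[/smu/plutri]
Result: ok
Step: listout[/]
Result: [boste, smu/]

Answer: [boste, smu/]


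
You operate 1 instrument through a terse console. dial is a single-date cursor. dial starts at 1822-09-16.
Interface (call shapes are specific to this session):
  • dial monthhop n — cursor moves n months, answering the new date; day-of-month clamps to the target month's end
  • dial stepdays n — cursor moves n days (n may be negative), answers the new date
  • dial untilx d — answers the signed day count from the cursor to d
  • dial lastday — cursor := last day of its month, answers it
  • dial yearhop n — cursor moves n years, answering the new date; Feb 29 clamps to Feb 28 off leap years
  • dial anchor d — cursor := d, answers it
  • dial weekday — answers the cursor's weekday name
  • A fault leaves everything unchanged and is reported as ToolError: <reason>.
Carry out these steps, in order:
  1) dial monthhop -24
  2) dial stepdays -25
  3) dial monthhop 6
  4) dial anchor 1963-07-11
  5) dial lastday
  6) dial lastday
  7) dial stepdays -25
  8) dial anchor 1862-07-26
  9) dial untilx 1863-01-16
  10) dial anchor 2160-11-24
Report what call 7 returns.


Answer: 1963-07-06

Derivation:
Calling dial monthhop with n=-24, yielding 1820-09-16.
Then dial stepdays with n=-25: 1820-08-22.
Next I call dial monthhop with n=6, giving 1821-02-22.
Next I call dial anchor with d=1963-07-11: 1963-07-11.
Using dial lastday(), → 1963-07-31.
I run dial lastday(), — result: 1963-07-31.
Calling dial stepdays with n=-25, → 1963-07-06.
I use dial anchor with d=1862-07-26, and get 1862-07-26.
I call dial untilx with d=1863-01-16, which returns 174.
I run dial anchor with d=2160-11-24, and see 2160-11-24.


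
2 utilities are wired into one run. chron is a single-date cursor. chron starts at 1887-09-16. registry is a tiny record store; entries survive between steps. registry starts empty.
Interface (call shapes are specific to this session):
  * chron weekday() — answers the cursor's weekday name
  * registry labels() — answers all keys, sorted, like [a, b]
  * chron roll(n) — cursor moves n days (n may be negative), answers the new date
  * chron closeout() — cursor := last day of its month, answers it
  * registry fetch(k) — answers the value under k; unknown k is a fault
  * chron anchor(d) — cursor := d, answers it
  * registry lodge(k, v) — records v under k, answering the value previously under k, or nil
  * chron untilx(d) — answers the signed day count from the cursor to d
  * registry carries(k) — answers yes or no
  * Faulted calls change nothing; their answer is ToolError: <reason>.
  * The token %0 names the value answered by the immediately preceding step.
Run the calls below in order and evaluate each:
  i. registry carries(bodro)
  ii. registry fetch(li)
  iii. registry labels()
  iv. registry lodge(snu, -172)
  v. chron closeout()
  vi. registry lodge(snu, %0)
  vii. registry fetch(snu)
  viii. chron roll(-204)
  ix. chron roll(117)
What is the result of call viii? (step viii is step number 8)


Answer: 1887-03-10

Derivation:
~$ registry carries k: bodro
[out] no
~$ registry fetch k: li
[out] ToolError: no such key li
~$ registry labels
[out] []
~$ registry lodge k: snu v: -172
[out] nil
~$ chron closeout
[out] 1887-09-30
~$ registry lodge k: snu v: %0
[out] -172
~$ registry fetch k: snu
[out] 1887-09-30
~$ chron roll n: -204
[out] 1887-03-10
~$ chron roll n: 117
[out] 1887-07-05


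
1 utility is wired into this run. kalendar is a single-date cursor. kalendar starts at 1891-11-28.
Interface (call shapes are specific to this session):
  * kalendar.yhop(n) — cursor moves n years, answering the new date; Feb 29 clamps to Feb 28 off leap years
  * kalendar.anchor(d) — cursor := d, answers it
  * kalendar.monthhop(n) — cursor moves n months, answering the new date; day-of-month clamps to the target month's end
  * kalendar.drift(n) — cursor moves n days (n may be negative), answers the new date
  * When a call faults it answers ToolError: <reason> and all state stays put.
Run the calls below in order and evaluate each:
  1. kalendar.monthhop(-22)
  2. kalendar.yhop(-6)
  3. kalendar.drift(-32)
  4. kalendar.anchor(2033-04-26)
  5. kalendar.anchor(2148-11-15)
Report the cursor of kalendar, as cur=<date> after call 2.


% 1. kalendar.monthhop(n=-22) : 1890-01-28
% 2. kalendar.yhop(n=-6) : 1884-01-28
% 3. kalendar.drift(n=-32) : 1883-12-27
% 4. kalendar.anchor(d=2033-04-26) : 2033-04-26
% 5. kalendar.anchor(d=2148-11-15) : 2148-11-15

Answer: cur=1884-01-28


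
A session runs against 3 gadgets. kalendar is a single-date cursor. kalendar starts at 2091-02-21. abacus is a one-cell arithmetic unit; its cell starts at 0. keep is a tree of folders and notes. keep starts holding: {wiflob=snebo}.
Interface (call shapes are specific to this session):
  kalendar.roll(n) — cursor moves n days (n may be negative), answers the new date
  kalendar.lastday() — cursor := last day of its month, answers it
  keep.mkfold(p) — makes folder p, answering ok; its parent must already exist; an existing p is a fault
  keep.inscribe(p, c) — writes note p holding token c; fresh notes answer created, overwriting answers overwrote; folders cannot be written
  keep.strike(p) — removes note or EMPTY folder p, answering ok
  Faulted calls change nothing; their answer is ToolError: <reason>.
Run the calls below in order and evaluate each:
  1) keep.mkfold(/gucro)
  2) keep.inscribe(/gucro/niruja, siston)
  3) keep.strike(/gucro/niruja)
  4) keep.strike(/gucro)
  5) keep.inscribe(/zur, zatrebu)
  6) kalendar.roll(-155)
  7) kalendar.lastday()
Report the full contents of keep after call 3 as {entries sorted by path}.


·→ mkfold(/gucro)
·← ok
·→ inscribe(/gucro/niruja, siston)
·← created
·→ strike(/gucro/niruja)
·← ok
·→ strike(/gucro)
·← ok
·→ inscribe(/zur, zatrebu)
·← created
·→ roll(-155)
·← 2090-09-19
·→ lastday()
·← 2090-09-30

Answer: {gucro/, wiflob=snebo}
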